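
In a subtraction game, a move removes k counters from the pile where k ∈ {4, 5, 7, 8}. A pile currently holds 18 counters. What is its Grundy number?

Compute g(0), g(1), … for moves {4, 5, 7, 8}:
k:     0  1  2  3  4  5  6  7  8  9 10 11 12 13 14 15 16 17 18
g(k):  0  0  0  0  1  1  1  1  2  2  2  2  0  0  0  0  1  1  1
So g(18) = 1.

1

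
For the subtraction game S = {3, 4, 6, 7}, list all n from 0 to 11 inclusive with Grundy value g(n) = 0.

Grundy values for subtraction set {3, 4, 6, 7}:
g(0) = mex{} = 0
g(1) = mex{} = 0
g(2) = mex{} = 0
g(3) = mex{0} = 1
g(4) = mex{0} = 1
g(5) = mex{0} = 1
g(6) = mex{0,1} = 2
g(7) = mex{0,1} = 2
g(8) = mex{0,1} = 2
g(9) = mex{0,1,2} = 3
g(10) = mex{1,2} = 0
g(11) = mex{1,2} = 0
The P-positions (g = 0) in 0..11 are 0, 1, 2, 10, 11.

0, 1, 2, 10, 11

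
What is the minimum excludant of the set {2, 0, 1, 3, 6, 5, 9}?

The values 0, 1, 2, 3 are all present; 4 is the first non-negative integer missing from the set.

4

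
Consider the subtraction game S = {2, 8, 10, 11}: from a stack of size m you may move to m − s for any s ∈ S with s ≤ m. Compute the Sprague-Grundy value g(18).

0

Grundy values for subtraction set {2, 8, 10, 11}:
k:     0  1  2  3  4  5  6  7  8  9 10 11 12 13 14 15 16 17 18
g(k):  0  0  1  1  0  0  1  1  2  2  3  3  2  2  3  3  4  0  0
So g(18) = 0.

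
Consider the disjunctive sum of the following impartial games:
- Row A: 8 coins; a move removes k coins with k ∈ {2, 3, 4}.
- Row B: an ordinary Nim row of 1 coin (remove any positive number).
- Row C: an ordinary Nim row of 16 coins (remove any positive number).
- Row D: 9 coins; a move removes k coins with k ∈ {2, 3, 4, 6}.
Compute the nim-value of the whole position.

16

Build the Grundy sequence for row A with g(k) = mex{g(k−s) : s ∈ {2, 3, 4}, s ≤ k}:
g(0) = mex{} = 0
g(1) = mex{} = 0
g(2) = mex{0} = 1
g(3) = mex{0} = 1
g(4) = mex{0,1} = 2
g(5) = mex{0,1} = 2
g(6) = mex{1,2} = 0
g(7) = mex{1,2} = 0
g(8) = mex{0,2} = 1
So g(8) = 1.
Row B is a plain Nim row of size 1, so its Grundy value is 1.
Row C is a plain Nim row of size 16, so its Grundy value is 16.
Build the Grundy sequence for row D with g(k) = mex{g(k−s) : s ∈ {2, 3, 4, 6}, s ≤ k}:
g(0) = mex{} = 0
g(1) = mex{} = 0
g(2) = mex{0} = 1
g(3) = mex{0} = 1
g(4) = mex{0,1} = 2
g(5) = mex{0,1} = 2
g(6) = mex{0,1,2} = 3
g(7) = mex{0,1,2} = 3
g(8) = mex{1,2,3} = 0
g(9) = mex{1,2,3} = 0
So g(9) = 0.
The value of a disjunctive sum is the nim-sum of the parts.
Combined value = 1 XOR 1 XOR 16 XOR 0 = 16.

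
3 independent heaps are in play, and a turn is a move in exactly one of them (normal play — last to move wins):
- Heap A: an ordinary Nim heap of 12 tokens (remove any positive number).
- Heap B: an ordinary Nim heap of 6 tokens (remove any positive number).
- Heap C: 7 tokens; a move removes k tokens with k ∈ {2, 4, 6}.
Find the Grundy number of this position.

9

Heap A is a plain Nim heap of size 12, so its Grundy value is 12.
Heap B is a plain Nim heap of size 6, so its Grundy value is 6.
Grundy values for heap C (subtraction set {2, 4, 6}):
g(0) = mex{} = 0
g(1) = mex{} = 0
g(2) = mex{0} = 1
g(3) = mex{0} = 1
g(4) = mex{0,1} = 2
g(5) = mex{0,1} = 2
g(6) = mex{0,1,2} = 3
g(7) = mex{0,1,2} = 3
So g(7) = 3.
The value of a disjunctive sum is the nim-sum of the parts.
Combined value = 12 XOR 6 XOR 3 = 9.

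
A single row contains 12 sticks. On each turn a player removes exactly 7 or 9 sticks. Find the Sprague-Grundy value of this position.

1

Grundy values for subtraction set {7, 9}:
g(0) = mex{} = 0
g(1) = mex{} = 0
g(2) = mex{} = 0
g(3) = mex{} = 0
g(4) = mex{} = 0
g(5) = mex{} = 0
g(6) = mex{} = 0
g(7) = mex{0} = 1
g(8) = mex{0} = 1
g(9) = mex{0} = 1
g(10) = mex{0} = 1
g(11) = mex{0} = 1
g(12) = mex{0} = 1
So g(12) = 1.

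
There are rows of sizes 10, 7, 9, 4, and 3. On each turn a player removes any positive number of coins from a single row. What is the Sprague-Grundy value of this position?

Compute the nim-sum pairwise:
10 ^ 7 = 13
13 ^ 9 = 4
4 ^ 4 = 0
0 ^ 3 = 3

3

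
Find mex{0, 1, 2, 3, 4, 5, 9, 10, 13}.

6

The values 0, 1, 2, 3, 4, 5 are all present; 6 is the first non-negative integer missing from the set.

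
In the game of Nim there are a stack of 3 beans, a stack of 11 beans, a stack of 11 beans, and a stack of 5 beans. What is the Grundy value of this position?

6

Compute the nim-sum pairwise:
3 ^ 11 = 8
8 ^ 11 = 3
3 ^ 5 = 6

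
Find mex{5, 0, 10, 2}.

1

0 is in the set but 1 is not, so the mex is 1.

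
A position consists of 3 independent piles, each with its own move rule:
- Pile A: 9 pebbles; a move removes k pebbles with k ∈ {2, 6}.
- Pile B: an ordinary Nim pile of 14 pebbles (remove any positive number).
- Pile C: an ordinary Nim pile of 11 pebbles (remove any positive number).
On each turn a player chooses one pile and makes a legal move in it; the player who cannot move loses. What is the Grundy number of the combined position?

Build the Grundy sequence for pile A with g(k) = mex{g(k−s) : s ∈ {2, 6}, s ≤ k}:
k:     0  1  2  3  4  5  6  7  8  9
g(k):  0  0  1  1  0  0  1  1  0  0
So g(9) = 0.
Pile B is a plain Nim pile of size 14, so its Grundy value is 14.
Pile C is a plain Nim pile of size 11, so its Grundy value is 11.
The value of a disjunctive sum is the nim-sum of the parts.
Combined value = 0 ⊕ 14 ⊕ 11 = 5.

5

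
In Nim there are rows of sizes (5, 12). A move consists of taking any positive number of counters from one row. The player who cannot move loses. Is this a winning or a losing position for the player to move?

Nim-sum: 5 ⊕ 12 = 9.
The nim-sum is 9 ≠ 0, so this is an N-position: the player to move can win.

Winning position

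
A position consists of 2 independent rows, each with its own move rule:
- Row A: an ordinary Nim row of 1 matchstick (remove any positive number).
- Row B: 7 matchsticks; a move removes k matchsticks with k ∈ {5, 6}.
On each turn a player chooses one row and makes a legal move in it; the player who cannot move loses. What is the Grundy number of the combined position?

Row A is a plain Nim row of size 1, so its Grundy value is 1.
For row B, compute g(0), g(1), … with moves {5, 6}:
k:     0  1  2  3  4  5  6  7
g(k):  0  0  0  0  0  1  1  1
So g(7) = 1.
The value of a disjunctive sum is the nim-sum of the parts.
Combined value = 1 XOR 1 = 0.

0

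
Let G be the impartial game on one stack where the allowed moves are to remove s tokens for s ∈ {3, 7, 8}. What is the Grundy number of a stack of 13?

2

Compute g(0), g(1), … for moves {3, 7, 8}:
g(0) = mex{} = 0
g(1) = mex{} = 0
g(2) = mex{} = 0
g(3) = mex{0} = 1
g(4) = mex{0} = 1
g(5) = mex{0} = 1
g(6) = mex{1} = 0
g(7) = mex{0,1} = 2
g(8) = mex{0,1} = 2
g(9) = mex{0} = 1
g(10) = mex{0,1,2} = 3
g(11) = mex{1,2} = 0
g(12) = mex{1} = 0
g(13) = mex{0,1,3} = 2
So g(13) = 2.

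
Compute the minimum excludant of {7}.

0

0 is not in the set, so the mex is 0.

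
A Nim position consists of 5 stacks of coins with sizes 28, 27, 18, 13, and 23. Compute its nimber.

15

Compute the nim-sum pairwise:
28 XOR 27 = 7
7 XOR 18 = 21
21 XOR 13 = 24
24 XOR 23 = 15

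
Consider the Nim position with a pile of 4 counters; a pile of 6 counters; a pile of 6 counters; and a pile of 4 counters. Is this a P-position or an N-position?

Nim-sum: 4 ^ 6 ^ 6 ^ 4 = 0.
The nim-sum is 0, so this is a P-position: the player to move is in a losing position under optimal play.

P-position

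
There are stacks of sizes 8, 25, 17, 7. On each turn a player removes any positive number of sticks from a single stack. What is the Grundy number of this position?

Compute the nim-sum pairwise:
8 ⊕ 25 = 17
17 ⊕ 17 = 0
0 ⊕ 7 = 7

7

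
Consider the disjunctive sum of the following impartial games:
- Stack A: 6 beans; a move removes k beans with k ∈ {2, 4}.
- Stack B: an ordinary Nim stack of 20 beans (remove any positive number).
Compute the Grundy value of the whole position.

20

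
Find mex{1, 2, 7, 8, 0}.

3

The values 0, 1, 2 are all present; 3 is the first non-negative integer missing from the set.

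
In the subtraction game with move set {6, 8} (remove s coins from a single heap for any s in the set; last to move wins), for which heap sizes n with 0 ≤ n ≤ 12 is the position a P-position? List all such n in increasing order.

Build the Grundy sequence with g(k) = mex{g(k−s) : s ∈ {6, 8}, s ≤ k}:
k:     0  1  2  3  4  5  6  7  8  9 10 11 12
g(k):  0  0  0  0  0  0  1  1  1  1  1  1  2
The P-positions (g = 0) in 0..12 are 0, 1, 2, 3, 4, 5.

0, 1, 2, 3, 4, 5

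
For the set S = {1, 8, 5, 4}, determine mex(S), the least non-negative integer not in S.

0

0 is not in the set, so the mex is 0.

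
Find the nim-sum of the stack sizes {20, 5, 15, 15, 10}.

27

Compute the nim-sum pairwise:
20 ⊕ 5 = 17
17 ⊕ 15 = 30
30 ⊕ 15 = 17
17 ⊕ 10 = 27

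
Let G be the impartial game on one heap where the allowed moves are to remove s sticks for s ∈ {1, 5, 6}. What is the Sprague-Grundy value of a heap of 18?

Grundy values for subtraction set {1, 5, 6}:
k:     0  1  2  3  4  5  6  7  8  9 10 11 12 13 14 15 16 17 18
g(k):  0  1  0  1  0  1  2  3  2  3  2  0  1  0  1  0  1  2  3
So g(18) = 3.

3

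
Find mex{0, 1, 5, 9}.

The values 0, 1 are all present; 2 is the first non-negative integer missing from the set.

2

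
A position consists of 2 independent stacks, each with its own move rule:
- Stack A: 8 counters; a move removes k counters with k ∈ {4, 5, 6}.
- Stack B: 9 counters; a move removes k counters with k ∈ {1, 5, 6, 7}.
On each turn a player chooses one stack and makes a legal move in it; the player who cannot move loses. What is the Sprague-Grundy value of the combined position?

For stack A, compute g(0), g(1), … with moves {4, 5, 6}:
g(0) = mex{} = 0
g(1) = mex{} = 0
g(2) = mex{} = 0
g(3) = mex{} = 0
g(4) = mex{0} = 1
g(5) = mex{0} = 1
g(6) = mex{0} = 1
g(7) = mex{0} = 1
g(8) = mex{0,1} = 2
So g(8) = 2.
Build the Grundy sequence for stack B with g(k) = mex{g(k−s) : s ∈ {1, 5, 6, 7}, s ≤ k}:
k:     0  1  2  3  4  5  6  7  8  9
g(k):  0  1  0  1  0  1  2  3  2  3
So g(9) = 3.
The value of a disjunctive sum is the nim-sum of the parts.
Combined value = 2 ⊕ 3 = 1.

1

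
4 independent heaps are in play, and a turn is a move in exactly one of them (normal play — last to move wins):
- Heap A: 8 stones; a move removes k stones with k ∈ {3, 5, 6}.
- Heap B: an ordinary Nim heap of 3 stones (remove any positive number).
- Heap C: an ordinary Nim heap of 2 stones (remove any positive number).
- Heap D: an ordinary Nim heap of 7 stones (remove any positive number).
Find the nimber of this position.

Grundy values for heap A (subtraction set {3, 5, 6}):
k:     0  1  2  3  4  5  6  7  8
g(k):  0  0  0  1  1  1  2  2  2
So g(8) = 2.
Heap B is a plain Nim heap of size 3, so its Grundy value is 3.
Heap C is a plain Nim heap of size 2, so its Grundy value is 2.
Heap D is a plain Nim heap of size 7, so its Grundy value is 7.
The value of a disjunctive sum is the nim-sum of the parts.
Combined value = 2 ⊕ 3 ⊕ 2 ⊕ 7 = 4.

4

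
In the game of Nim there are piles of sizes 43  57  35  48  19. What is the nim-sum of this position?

Write each in binary and XOR column by column:
  101011  (43)
  111001  (57)
  100011  (35)
  110000  (48)
  010011  (19)
  ------
  010010  (18)

18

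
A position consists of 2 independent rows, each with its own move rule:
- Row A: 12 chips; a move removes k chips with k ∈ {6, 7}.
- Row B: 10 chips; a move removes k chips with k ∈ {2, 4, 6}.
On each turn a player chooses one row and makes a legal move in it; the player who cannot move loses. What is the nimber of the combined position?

3

Grundy values for row A (subtraction set {6, 7}):
g(0) = mex{} = 0
g(1) = mex{} = 0
g(2) = mex{} = 0
g(3) = mex{} = 0
g(4) = mex{} = 0
g(5) = mex{} = 0
g(6) = mex{0} = 1
g(7) = mex{0} = 1
g(8) = mex{0} = 1
g(9) = mex{0} = 1
g(10) = mex{0} = 1
g(11) = mex{0} = 1
g(12) = mex{0,1} = 2
So g(12) = 2.
Grundy values for row B (subtraction set {2, 4, 6}):
g(0) = mex{} = 0
g(1) = mex{} = 0
g(2) = mex{0} = 1
g(3) = mex{0} = 1
g(4) = mex{0,1} = 2
g(5) = mex{0,1} = 2
g(6) = mex{0,1,2} = 3
g(7) = mex{0,1,2} = 3
g(8) = mex{1,2,3} = 0
g(9) = mex{1,2,3} = 0
g(10) = mex{0,2,3} = 1
So g(10) = 1.
The value of a disjunctive sum is the nim-sum of the parts.
Combined value = 2 XOR 1 = 3.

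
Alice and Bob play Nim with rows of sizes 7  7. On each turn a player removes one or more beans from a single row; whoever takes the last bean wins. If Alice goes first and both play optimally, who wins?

Bob wins

Compute the nim-sum pairwise:
7 XOR 7 = 0
The nim-sum is 0, so this is a P-position: the player to move is in a losing position under optimal play; Alice is about to move from it and so loses — Bob wins.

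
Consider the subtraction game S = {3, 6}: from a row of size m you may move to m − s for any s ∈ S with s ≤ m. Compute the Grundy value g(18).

0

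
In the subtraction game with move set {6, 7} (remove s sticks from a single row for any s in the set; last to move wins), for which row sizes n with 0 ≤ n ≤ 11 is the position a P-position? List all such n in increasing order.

0, 1, 2, 3, 4, 5

Build the Grundy sequence with g(k) = mex{g(k−s) : s ∈ {6, 7}, s ≤ k}:
g(0) = mex{} = 0
g(1) = mex{} = 0
g(2) = mex{} = 0
g(3) = mex{} = 0
g(4) = mex{} = 0
g(5) = mex{} = 0
g(6) = mex{0} = 1
g(7) = mex{0} = 1
g(8) = mex{0} = 1
g(9) = mex{0} = 1
g(10) = mex{0} = 1
g(11) = mex{0} = 1
The P-positions (g = 0) in 0..11 are 0, 1, 2, 3, 4, 5.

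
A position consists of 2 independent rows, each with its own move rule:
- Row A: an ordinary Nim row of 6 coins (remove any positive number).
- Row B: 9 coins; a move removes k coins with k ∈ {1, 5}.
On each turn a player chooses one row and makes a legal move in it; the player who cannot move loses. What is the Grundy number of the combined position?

7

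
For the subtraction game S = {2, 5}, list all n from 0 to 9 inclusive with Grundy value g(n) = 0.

0, 1, 4, 7, 8

Grundy values for subtraction set {2, 5}:
g(0) = mex{} = 0
g(1) = mex{} = 0
g(2) = mex{0} = 1
g(3) = mex{0} = 1
g(4) = mex{1} = 0
g(5) = mex{0,1} = 2
g(6) = mex{0} = 1
g(7) = mex{1,2} = 0
g(8) = mex{1} = 0
g(9) = mex{0} = 1
The P-positions (g = 0) in 0..9 are 0, 1, 4, 7, 8.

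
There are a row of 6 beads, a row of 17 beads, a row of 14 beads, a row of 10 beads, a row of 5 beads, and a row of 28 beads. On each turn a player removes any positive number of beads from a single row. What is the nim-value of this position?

10

Nim-sum: 6 XOR 17 XOR 14 XOR 10 XOR 5 XOR 28 = 10.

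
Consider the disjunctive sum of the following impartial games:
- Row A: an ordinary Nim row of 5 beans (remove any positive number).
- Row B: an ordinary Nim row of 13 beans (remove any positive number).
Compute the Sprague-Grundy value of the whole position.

8

Row A is a plain Nim row of size 5, so its Grundy value is 5.
Row B is a plain Nim row of size 13, so its Grundy value is 13.
The value of a disjunctive sum is the nim-sum of the parts.
Combined value = 5 XOR 13 = 8.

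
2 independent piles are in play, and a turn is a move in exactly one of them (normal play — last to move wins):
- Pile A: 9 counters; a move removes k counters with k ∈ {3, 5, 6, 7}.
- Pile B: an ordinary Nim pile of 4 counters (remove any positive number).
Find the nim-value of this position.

Build the Grundy sequence for pile A with g(k) = mex{g(k−s) : s ∈ {3, 5, 6, 7}, s ≤ k}:
k:     0  1  2  3  4  5  6  7  8  9
g(k):  0  0  0  1  1  1  2  2  2  3
So g(9) = 3.
Pile B is a plain Nim pile of size 4, so its Grundy value is 4.
By the Sprague-Grundy theorem, the Grundy value of a sum of independent games is the XOR of the component values.
Combined value = 3 XOR 4 = 7.

7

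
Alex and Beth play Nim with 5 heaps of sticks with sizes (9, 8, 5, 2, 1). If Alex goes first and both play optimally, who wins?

Compute the nim-sum pairwise:
9 XOR 8 = 1
1 XOR 5 = 4
4 XOR 2 = 6
6 XOR 1 = 7
The nim-sum is 7 ≠ 0, so this is an N-position: the player to move can win; Alex has a winning move.

Alex wins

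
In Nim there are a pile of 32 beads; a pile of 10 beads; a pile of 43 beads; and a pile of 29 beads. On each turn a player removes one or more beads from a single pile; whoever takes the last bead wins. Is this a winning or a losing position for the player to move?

Winning position

Bitwise XOR of the heap sizes:
  100000  (32)
  001010  (10)
  101011  (43)
  011101  (29)
  ------
  011100  (28)
The nim-sum is 28 ≠ 0, so this is an N-position: the player to move can win.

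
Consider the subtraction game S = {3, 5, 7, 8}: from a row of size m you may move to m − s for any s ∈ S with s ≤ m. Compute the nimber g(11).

Grundy values for subtraction set {3, 5, 7, 8}:
k:     0  1  2  3  4  5  6  7  8  9 10 11
g(k):  0  0  0  1  1  1  2  2  2  3  3  0
So g(11) = 0.

0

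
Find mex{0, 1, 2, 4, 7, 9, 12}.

The values 0, 1, 2 are all present; 3 is the first non-negative integer missing from the set.

3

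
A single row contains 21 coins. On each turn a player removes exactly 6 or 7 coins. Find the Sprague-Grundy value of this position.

1

Compute g(0), g(1), … for moves {6, 7}:
k:     0  1  2  3  4  5  6  7  8  9 10 11 12 13 14 15 16 17 18 19 20 21
g(k):  0  0  0  0  0  0  1  1  1  1  1  1  2  0  0  0  0  0  0  1  1  1
So g(21) = 1.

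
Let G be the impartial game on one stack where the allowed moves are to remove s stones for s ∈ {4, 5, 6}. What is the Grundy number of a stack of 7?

Compute g(0), g(1), … for moves {4, 5, 6}:
g(0) = mex{} = 0
g(1) = mex{} = 0
g(2) = mex{} = 0
g(3) = mex{} = 0
g(4) = mex{0} = 1
g(5) = mex{0} = 1
g(6) = mex{0} = 1
g(7) = mex{0} = 1
So g(7) = 1.

1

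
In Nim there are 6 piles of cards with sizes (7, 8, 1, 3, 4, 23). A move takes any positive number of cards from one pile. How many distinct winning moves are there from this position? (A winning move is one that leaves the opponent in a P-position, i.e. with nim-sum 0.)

1

Compute the nim-sum pairwise:
7 ⊕ 8 = 15
15 ⊕ 1 = 14
14 ⊕ 3 = 13
13 ⊕ 4 = 9
9 ⊕ 23 = 30
The overall nim-sum is X = 30. A pile of size p has a winning move iff p XOR X < p (reduce it to p XOR X).
  7: 7 XOR 30 = 25 ≥ 7 — no move.
  8: 8 XOR 30 = 22 ≥ 8 — no move.
  1: 1 XOR 30 = 31 ≥ 1 — no move.
  3: 3 XOR 30 = 29 ≥ 3 — no move.
  4: 4 XOR 30 = 26 ≥ 4 — no move.
  23: 23 XOR 30 = 9 < 23 — winning move (to 9).
That gives 1 winning move.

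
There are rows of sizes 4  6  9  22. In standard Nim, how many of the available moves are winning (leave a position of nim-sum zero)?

In binary:
  00100  (4)
  00110  (6)
  01001  (9)
  10110  (22)
  -----
  11101  (29)
The overall nim-sum is X = 29. A row of size p has a winning move iff p XOR X < p (reduce it to p XOR X).
  4: 4 XOR 29 = 25 ≥ 4 — no move.
  6: 6 XOR 29 = 27 ≥ 6 — no move.
  9: 9 XOR 29 = 20 ≥ 9 — no move.
  22: 22 XOR 29 = 11 < 22 — winning move (to 11).
That gives 1 winning move.

1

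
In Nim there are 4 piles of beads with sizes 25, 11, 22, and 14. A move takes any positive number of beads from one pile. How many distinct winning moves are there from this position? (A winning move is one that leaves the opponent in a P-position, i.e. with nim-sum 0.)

3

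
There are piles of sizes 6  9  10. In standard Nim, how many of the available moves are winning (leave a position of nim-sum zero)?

1

Nim-sum: 6 ⊕ 9 ⊕ 10 = 5.
The overall nim-sum is X = 5. A pile of size p has a winning move iff p XOR X < p (reduce it to p XOR X).
  6: 6 XOR 5 = 3 < 6 — winning move (to 3).
  9: 9 XOR 5 = 12 ≥ 9 — no move.
  10: 10 XOR 5 = 15 ≥ 10 — no move.
That gives 1 winning move.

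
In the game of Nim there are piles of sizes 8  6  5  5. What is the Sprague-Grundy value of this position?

14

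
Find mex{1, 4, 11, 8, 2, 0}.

3

The values 0, 1, 2 are all present; 3 is the first non-negative integer missing from the set.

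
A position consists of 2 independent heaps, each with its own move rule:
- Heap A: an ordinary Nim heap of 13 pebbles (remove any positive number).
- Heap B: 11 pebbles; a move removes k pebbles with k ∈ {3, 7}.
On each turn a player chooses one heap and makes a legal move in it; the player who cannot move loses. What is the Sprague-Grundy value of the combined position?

Heap A is a plain Nim heap of size 13, so its Grundy value is 13.
Grundy values for heap B (subtraction set {3, 7}):
k:     0  1  2  3  4  5  6  7  8  9 10 11
g(k):  0  0  0  1  1  1  0  2  2  1  0  0
So g(11) = 0.
The value of a disjunctive sum is the nim-sum of the parts.
Combined value = 13 ⊕ 0 = 13.

13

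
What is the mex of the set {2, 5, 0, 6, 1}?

The values 0, 1, 2 are all present; 3 is the first non-negative integer missing from the set.

3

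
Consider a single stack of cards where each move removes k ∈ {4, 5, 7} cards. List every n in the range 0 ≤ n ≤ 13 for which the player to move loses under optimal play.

0, 1, 2, 3, 11, 12, 13

Grundy values for subtraction set {4, 5, 7}:
g(0) = mex{} = 0
g(1) = mex{} = 0
g(2) = mex{} = 0
g(3) = mex{} = 0
g(4) = mex{0} = 1
g(5) = mex{0} = 1
g(6) = mex{0} = 1
g(7) = mex{0} = 1
g(8) = mex{0,1} = 2
g(9) = mex{0,1} = 2
g(10) = mex{0,1} = 2
g(11) = mex{1} = 0
g(12) = mex{1,2} = 0
g(13) = mex{1,2} = 0
The P-positions (g = 0) in 0..13 are 0, 1, 2, 3, 11, 12, 13.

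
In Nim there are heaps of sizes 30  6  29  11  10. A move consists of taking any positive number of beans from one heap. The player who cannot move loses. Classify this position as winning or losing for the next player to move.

Nim-sum: 30 ⊕ 6 ⊕ 29 ⊕ 11 ⊕ 10 = 4.
The nim-sum is 4 ≠ 0, so this is an N-position: the player to move can win.

Winning position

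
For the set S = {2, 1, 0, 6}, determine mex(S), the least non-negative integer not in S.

The values 0, 1, 2 are all present; 3 is the first non-negative integer missing from the set.

3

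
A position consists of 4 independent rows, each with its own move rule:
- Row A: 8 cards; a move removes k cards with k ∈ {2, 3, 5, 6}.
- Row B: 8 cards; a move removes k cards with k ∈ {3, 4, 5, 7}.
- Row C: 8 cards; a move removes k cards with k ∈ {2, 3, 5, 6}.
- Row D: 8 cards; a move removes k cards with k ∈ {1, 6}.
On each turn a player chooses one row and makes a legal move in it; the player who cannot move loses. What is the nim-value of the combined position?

3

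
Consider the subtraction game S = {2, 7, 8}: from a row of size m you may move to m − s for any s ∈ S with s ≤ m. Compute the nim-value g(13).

2

Build the Grundy sequence with g(k) = mex{g(k−s) : s ∈ {2, 7, 8}, s ≤ k}:
k:     0  1  2  3  4  5  6  7  8  9 10 11 12 13
g(k):  0  0  1  1  0  0  1  1  2  2  0  3  1  2
So g(13) = 2.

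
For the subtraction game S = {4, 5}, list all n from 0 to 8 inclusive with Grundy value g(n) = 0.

0, 1, 2, 3

Compute g(0), g(1), … for moves {4, 5}:
g(0) = mex{} = 0
g(1) = mex{} = 0
g(2) = mex{} = 0
g(3) = mex{} = 0
g(4) = mex{0} = 1
g(5) = mex{0} = 1
g(6) = mex{0} = 1
g(7) = mex{0} = 1
g(8) = mex{0,1} = 2
The P-positions (g = 0) in 0..8 are 0, 1, 2, 3.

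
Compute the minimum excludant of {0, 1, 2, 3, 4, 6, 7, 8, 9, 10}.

5

The values 0, 1, 2, 3, 4 are all present; 5 is the first non-negative integer missing from the set.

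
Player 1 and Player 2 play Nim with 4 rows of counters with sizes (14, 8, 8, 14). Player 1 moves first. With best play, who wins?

Compute the nim-sum pairwise:
14 XOR 8 = 6
6 XOR 8 = 14
14 XOR 14 = 0
The nim-sum is 0, so this is a P-position: the player to move is in a losing position under optimal play; Player 1 is about to move from it and so loses — Player 2 wins.

Player 2 wins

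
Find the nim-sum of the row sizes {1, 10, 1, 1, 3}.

8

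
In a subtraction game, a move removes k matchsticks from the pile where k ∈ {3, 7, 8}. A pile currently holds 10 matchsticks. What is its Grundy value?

3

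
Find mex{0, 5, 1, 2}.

3

The values 0, 1, 2 are all present; 3 is the first non-negative integer missing from the set.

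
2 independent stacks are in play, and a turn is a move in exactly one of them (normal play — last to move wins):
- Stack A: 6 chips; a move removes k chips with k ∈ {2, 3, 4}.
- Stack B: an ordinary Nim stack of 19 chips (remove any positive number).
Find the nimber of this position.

Grundy values for stack A (subtraction set {2, 3, 4}):
k:     0  1  2  3  4  5  6
g(k):  0  0  1  1  2  2  0
So g(6) = 0.
Stack B is a plain Nim stack of size 19, so its Grundy value is 19.
The value of a disjunctive sum is the nim-sum of the parts.
Combined value = 0 ⊕ 19 = 19.

19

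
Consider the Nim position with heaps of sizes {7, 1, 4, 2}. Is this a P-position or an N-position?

Write each in binary and XOR column by column:
  111  (7)
  001  (1)
  100  (4)
  010  (2)
  ---
  000  (0)
The nim-sum is 0, so this is a P-position: the player to move is in a losing position under optimal play.

P-position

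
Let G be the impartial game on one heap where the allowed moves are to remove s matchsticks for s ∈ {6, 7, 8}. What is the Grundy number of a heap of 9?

Grundy values for subtraction set {6, 7, 8}:
k:     0  1  2  3  4  5  6  7  8  9
g(k):  0  0  0  0  0  0  1  1  1  1
So g(9) = 1.

1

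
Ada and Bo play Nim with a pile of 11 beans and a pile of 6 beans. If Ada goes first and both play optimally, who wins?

Ada wins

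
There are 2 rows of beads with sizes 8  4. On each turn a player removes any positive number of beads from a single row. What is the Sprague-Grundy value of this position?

12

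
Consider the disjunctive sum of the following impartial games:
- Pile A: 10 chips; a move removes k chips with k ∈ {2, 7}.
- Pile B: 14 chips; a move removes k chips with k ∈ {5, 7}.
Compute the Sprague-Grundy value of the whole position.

0

Grundy values for pile A (subtraction set {2, 7}):
k:     0  1  2  3  4  5  6  7  8  9 10
g(k):  0  0  1  1  0  0  1  1  2  0  0
So g(10) = 0.
Grundy values for pile B (subtraction set {5, 7}):
k:     0  1  2  3  4  5  6  7  8  9 10 11 12 13 14
g(k):  0  0  0  0  0  1  1  1  1  1  2  2  0  0  0
So g(14) = 0.
The value of a disjunctive sum is the nim-sum of the parts.
Combined value = 0 ⊕ 0 = 0.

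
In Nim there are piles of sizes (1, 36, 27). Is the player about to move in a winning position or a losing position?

Winning position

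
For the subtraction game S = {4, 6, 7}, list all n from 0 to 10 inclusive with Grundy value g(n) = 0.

0, 1, 2, 3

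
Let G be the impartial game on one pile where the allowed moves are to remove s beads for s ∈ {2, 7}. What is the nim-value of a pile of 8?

2

Grundy values for subtraction set {2, 7}:
g(0) = mex{} = 0
g(1) = mex{} = 0
g(2) = mex{0} = 1
g(3) = mex{0} = 1
g(4) = mex{1} = 0
g(5) = mex{1} = 0
g(6) = mex{0} = 1
g(7) = mex{0} = 1
g(8) = mex{0,1} = 2
So g(8) = 2.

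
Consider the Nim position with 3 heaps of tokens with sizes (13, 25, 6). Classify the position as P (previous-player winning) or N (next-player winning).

N-position

Compute the nim-sum pairwise:
13 ^ 25 = 20
20 ^ 6 = 18
The nim-sum is 18 ≠ 0, so this is an N-position: the player to move can win.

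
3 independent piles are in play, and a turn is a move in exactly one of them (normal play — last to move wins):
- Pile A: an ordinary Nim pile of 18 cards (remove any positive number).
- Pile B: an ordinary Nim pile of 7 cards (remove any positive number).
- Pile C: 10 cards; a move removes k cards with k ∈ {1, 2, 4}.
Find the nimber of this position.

20

Pile A is a plain Nim pile of size 18, so its Grundy value is 18.
Pile B is a plain Nim pile of size 7, so its Grundy value is 7.
For pile C, compute g(0), g(1), … with moves {1, 2, 4}:
g(0) = mex{} = 0
g(1) = mex{0} = 1
g(2) = mex{0,1} = 2
g(3) = mex{1,2} = 0
g(4) = mex{0,2} = 1
g(5) = mex{0,1} = 2
g(6) = mex{1,2} = 0
g(7) = mex{0,2} = 1
g(8) = mex{0,1} = 2
g(9) = mex{1,2} = 0
g(10) = mex{0,2} = 1
So g(10) = 1.
By the Sprague-Grundy theorem, the Grundy value of a sum of independent games is the XOR of the component values.
Combined value = 18 ⊕ 7 ⊕ 1 = 20.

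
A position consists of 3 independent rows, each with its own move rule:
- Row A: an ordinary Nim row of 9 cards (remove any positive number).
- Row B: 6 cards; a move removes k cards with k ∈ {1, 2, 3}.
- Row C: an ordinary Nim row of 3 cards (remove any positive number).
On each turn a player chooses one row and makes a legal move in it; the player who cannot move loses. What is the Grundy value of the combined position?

8

Row A is a plain Nim row of size 9, so its Grundy value is 9.
For row B, compute g(0), g(1), … with moves {1, 2, 3}:
k:     0  1  2  3  4  5  6
g(k):  0  1  2  3  0  1  2
So g(6) = 2.
Row C is a plain Nim row of size 3, so its Grundy value is 3.
The value of a disjunctive sum is the nim-sum of the parts.
Combined value = 9 ⊕ 2 ⊕ 3 = 8.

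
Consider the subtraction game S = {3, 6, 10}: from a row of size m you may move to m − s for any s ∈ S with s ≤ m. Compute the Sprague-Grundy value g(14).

Compute g(0), g(1), … for moves {3, 6, 10}:
g(0) = mex{} = 0
g(1) = mex{} = 0
g(2) = mex{} = 0
g(3) = mex{0} = 1
g(4) = mex{0} = 1
g(5) = mex{0} = 1
g(6) = mex{0,1} = 2
g(7) = mex{0,1} = 2
g(8) = mex{0,1} = 2
g(9) = mex{1,2} = 0
g(10) = mex{0,1,2} = 3
g(11) = mex{0,1,2} = 3
g(12) = mex{0,2} = 1
g(13) = mex{1,2,3} = 0
g(14) = mex{1,2,3} = 0
So g(14) = 0.

0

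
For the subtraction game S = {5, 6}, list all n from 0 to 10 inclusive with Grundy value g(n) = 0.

0, 1, 2, 3, 4

Grundy values for subtraction set {5, 6}:
g(0) = mex{} = 0
g(1) = mex{} = 0
g(2) = mex{} = 0
g(3) = mex{} = 0
g(4) = mex{} = 0
g(5) = mex{0} = 1
g(6) = mex{0} = 1
g(7) = mex{0} = 1
g(8) = mex{0} = 1
g(9) = mex{0} = 1
g(10) = mex{0,1} = 2
The P-positions (g = 0) in 0..10 are 0, 1, 2, 3, 4.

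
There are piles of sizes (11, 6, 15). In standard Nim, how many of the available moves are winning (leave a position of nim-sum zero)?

Compute the nim-sum pairwise:
11 XOR 6 = 13
13 XOR 15 = 2
The overall nim-sum is X = 2. A pile of size p has a winning move iff p XOR X < p (reduce it to p XOR X).
  11: 11 XOR 2 = 9 < 11 — winning move (to 9).
  6: 6 XOR 2 = 4 < 6 — winning move (to 4).
  15: 15 XOR 2 = 13 < 15 — winning move (to 13).
That gives 3 winning moves.

3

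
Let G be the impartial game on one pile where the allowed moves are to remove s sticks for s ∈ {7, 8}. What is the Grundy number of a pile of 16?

0

Compute g(0), g(1), … for moves {7, 8}:
k:     0  1  2  3  4  5  6  7  8  9 10 11 12 13 14 15 16
g(k):  0  0  0  0  0  0  0  1  1  1  1  1  1  1  2  0  0
So g(16) = 0.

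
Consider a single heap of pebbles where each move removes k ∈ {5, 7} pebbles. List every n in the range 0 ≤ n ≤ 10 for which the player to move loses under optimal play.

Grundy values for subtraction set {5, 7}:
k:     0  1  2  3  4  5  6  7  8  9 10
g(k):  0  0  0  0  0  1  1  1  1  1  2
The P-positions (g = 0) in 0..10 are 0, 1, 2, 3, 4.

0, 1, 2, 3, 4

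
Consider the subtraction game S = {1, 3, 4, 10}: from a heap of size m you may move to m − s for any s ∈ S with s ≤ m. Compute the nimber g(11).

2

Grundy values for subtraction set {1, 3, 4, 10}:
g(0) = mex{} = 0
g(1) = mex{0} = 1
g(2) = mex{1} = 0
g(3) = mex{0} = 1
g(4) = mex{0,1} = 2
g(5) = mex{0,1,2} = 3
g(6) = mex{0,1,3} = 2
g(7) = mex{1,2} = 0
g(8) = mex{0,2,3} = 1
g(9) = mex{1,2,3} = 0
g(10) = mex{0,2} = 1
g(11) = mex{0,1} = 2
So g(11) = 2.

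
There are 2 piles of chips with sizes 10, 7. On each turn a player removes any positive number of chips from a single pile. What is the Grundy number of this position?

In binary:
  1010  (10)
  0111  (7)
  ----
  1101  (13)

13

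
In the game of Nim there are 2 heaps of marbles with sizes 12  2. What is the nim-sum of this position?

Nim-sum: 12 ^ 2 = 14.

14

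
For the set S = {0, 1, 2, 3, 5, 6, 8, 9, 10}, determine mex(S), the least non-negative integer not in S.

The values 0, 1, 2, 3 are all present; 4 is the first non-negative integer missing from the set.

4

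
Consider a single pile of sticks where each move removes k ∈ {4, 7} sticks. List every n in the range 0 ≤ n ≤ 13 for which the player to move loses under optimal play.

0, 1, 2, 3, 11, 12, 13

Compute g(0), g(1), … for moves {4, 7}:
k:     0  1  2  3  4  5  6  7  8  9 10 11 12 13
g(k):  0  0  0  0  1  1  1  1  2  2  2  0  0  0
The P-positions (g = 0) in 0..13 are 0, 1, 2, 3, 11, 12, 13.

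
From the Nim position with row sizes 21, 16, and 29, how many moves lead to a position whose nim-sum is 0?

Compute the nim-sum pairwise:
21 XOR 16 = 5
5 XOR 29 = 24
The overall nim-sum is X = 24. A row of size p has a winning move iff p XOR X < p (reduce it to p XOR X).
  21: 21 XOR 24 = 13 < 21 — winning move (to 13).
  16: 16 XOR 24 = 8 < 16 — winning move (to 8).
  29: 29 XOR 24 = 5 < 29 — winning move (to 5).
That gives 3 winning moves.

3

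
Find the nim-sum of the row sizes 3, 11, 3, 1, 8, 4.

6

Compute the nim-sum pairwise:
3 ⊕ 11 = 8
8 ⊕ 3 = 11
11 ⊕ 1 = 10
10 ⊕ 8 = 2
2 ⊕ 4 = 6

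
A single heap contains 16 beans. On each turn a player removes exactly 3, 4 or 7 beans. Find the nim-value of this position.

Build the Grundy sequence with g(k) = mex{g(k−s) : s ∈ {3, 4, 7}, s ≤ k}:
k:     0  1  2  3  4  5  6  7  8  9 10 11 12 13 14 15 16
g(k):  0  0  0  1  1  1  2  2  2  3  0  0  0  1  1  1  2
So g(16) = 2.

2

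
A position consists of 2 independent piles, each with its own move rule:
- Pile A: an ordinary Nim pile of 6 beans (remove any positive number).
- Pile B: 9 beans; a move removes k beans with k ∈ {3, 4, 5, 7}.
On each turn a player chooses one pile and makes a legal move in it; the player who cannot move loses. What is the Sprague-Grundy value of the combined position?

5

Pile A is a plain Nim pile of size 6, so its Grundy value is 6.
Grundy values for pile B (subtraction set {3, 4, 5, 7}):
k:     0  1  2  3  4  5  6  7  8  9
g(k):  0  0  0  1  1  1  2  2  2  3
So g(9) = 3.
By the Sprague-Grundy theorem, the Grundy value of a sum of independent games is the XOR of the component values.
Combined value = 6 XOR 3 = 5.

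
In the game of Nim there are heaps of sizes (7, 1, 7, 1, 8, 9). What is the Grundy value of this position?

1

Nim-sum: 7 XOR 1 XOR 7 XOR 1 XOR 8 XOR 9 = 1.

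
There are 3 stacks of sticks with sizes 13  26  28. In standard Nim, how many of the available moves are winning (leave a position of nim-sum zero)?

3

Compute the nim-sum pairwise:
13 XOR 26 = 23
23 XOR 28 = 11
The overall nim-sum is X = 11. A stack of size p has a winning move iff p XOR X < p (reduce it to p XOR X).
  13: 13 XOR 11 = 6 < 13 — winning move (to 6).
  26: 26 XOR 11 = 17 < 26 — winning move (to 17).
  28: 28 XOR 11 = 23 < 28 — winning move (to 23).
That gives 3 winning moves.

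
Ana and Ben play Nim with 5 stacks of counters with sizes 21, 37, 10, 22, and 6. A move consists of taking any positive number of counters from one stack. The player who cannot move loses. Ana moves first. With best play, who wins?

Ana wins

Compute the nim-sum pairwise:
21 XOR 37 = 48
48 XOR 10 = 58
58 XOR 22 = 44
44 XOR 6 = 42
The nim-sum is 42 ≠ 0, so this is an N-position: the player to move can win; Ana has a winning move.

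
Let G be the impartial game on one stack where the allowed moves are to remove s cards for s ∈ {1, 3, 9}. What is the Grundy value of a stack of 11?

Compute g(0), g(1), … for moves {1, 3, 9}:
k:     0  1  2  3  4  5  6  7  8  9 10 11
g(k):  0  1  0  1  0  1  0  1  0  1  0  1
So g(11) = 1.

1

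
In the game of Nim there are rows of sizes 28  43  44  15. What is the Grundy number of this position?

20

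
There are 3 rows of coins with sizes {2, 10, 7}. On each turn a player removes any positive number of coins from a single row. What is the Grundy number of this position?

Compute the nim-sum pairwise:
2 ⊕ 10 = 8
8 ⊕ 7 = 15

15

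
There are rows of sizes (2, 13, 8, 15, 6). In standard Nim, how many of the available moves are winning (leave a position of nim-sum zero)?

3

Compute the nim-sum pairwise:
2 XOR 13 = 15
15 XOR 8 = 7
7 XOR 15 = 8
8 XOR 6 = 14
The overall nim-sum is X = 14. A row of size p has a winning move iff p XOR X < p (reduce it to p XOR X).
  2: 2 XOR 14 = 12 ≥ 2 — no move.
  13: 13 XOR 14 = 3 < 13 — winning move (to 3).
  8: 8 XOR 14 = 6 < 8 — winning move (to 6).
  15: 15 XOR 14 = 1 < 15 — winning move (to 1).
  6: 6 XOR 14 = 8 ≥ 6 — no move.
That gives 3 winning moves.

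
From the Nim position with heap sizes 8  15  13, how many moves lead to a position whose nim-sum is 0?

3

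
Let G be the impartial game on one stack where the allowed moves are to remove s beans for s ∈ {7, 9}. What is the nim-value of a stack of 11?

1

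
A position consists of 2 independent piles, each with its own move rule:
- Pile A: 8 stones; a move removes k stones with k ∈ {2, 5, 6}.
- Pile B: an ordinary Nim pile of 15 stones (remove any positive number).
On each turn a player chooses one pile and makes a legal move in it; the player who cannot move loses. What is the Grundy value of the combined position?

Grundy values for pile A (subtraction set {2, 5, 6}):
g(0) = mex{} = 0
g(1) = mex{} = 0
g(2) = mex{0} = 1
g(3) = mex{0} = 1
g(4) = mex{1} = 0
g(5) = mex{0,1} = 2
g(6) = mex{0} = 1
g(7) = mex{0,1,2} = 3
g(8) = mex{1} = 0
So g(8) = 0.
Pile B is a plain Nim pile of size 15, so its Grundy value is 15.
The value of a disjunctive sum is the nim-sum of the parts.
Combined value = 0 XOR 15 = 15.

15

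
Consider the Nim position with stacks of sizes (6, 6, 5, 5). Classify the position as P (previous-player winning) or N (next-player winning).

P-position

Nim-sum: 6 ⊕ 6 ⊕ 5 ⊕ 5 = 0.
The nim-sum is 0, so this is a P-position: the player to move is in a losing position under optimal play.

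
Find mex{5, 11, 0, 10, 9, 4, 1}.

2

The values 0, 1 are all present; 2 is the first non-negative integer missing from the set.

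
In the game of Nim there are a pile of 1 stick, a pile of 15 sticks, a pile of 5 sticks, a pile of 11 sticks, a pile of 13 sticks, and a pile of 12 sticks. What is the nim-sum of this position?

1

Nim-sum: 1 ^ 15 ^ 5 ^ 11 ^ 13 ^ 12 = 1.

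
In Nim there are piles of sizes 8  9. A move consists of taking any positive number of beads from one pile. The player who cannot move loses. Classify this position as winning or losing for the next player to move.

Winning position

Nim-sum: 8 ⊕ 9 = 1.
The nim-sum is 1 ≠ 0, so this is an N-position: the player to move can win.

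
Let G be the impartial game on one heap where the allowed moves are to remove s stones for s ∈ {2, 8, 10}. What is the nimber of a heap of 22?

Compute g(0), g(1), … for moves {2, 8, 10}:
k:     0  1  2  3  4  5  6  7  8  9 10 11 12 13 14 15 16 17 18 19 20 21 22
g(k):  0  0  1  1  0  0  1  1  2  2  3  3  2  2  3  3  0  0  1  1  0  0  1
So g(22) = 1.

1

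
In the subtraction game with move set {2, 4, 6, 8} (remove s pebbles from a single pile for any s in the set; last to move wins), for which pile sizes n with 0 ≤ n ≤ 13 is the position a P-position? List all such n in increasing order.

Build the Grundy sequence with g(k) = mex{g(k−s) : s ∈ {2, 4, 6, 8}, s ≤ k}:
g(0) = mex{} = 0
g(1) = mex{} = 0
g(2) = mex{0} = 1
g(3) = mex{0} = 1
g(4) = mex{0,1} = 2
g(5) = mex{0,1} = 2
g(6) = mex{0,1,2} = 3
g(7) = mex{0,1,2} = 3
g(8) = mex{0,1,2,3} = 4
g(9) = mex{0,1,2,3} = 4
g(10) = mex{1,2,3,4} = 0
g(11) = mex{1,2,3,4} = 0
g(12) = mex{0,2,3,4} = 1
g(13) = mex{0,2,3,4} = 1
The P-positions (g = 0) in 0..13 are 0, 1, 10, 11.

0, 1, 10, 11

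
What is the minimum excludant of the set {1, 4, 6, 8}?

0

0 is not in the set, so the mex is 0.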